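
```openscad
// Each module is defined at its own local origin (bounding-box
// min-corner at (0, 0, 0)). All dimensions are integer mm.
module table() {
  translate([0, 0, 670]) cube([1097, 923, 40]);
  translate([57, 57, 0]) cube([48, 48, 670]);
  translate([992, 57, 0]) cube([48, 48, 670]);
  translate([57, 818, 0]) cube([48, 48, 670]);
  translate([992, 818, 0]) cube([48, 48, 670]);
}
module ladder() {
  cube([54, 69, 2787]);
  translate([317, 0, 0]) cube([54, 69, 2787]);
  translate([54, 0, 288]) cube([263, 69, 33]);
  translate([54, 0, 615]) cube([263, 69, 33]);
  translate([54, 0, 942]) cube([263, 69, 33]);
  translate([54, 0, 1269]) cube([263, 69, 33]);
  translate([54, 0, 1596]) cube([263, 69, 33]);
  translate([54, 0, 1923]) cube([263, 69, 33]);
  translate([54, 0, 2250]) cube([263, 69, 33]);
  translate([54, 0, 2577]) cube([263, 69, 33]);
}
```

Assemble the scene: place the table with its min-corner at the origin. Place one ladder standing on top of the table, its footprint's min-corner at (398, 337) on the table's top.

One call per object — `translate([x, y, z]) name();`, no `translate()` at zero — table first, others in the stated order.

table();
translate([398, 337, 710]) ladder();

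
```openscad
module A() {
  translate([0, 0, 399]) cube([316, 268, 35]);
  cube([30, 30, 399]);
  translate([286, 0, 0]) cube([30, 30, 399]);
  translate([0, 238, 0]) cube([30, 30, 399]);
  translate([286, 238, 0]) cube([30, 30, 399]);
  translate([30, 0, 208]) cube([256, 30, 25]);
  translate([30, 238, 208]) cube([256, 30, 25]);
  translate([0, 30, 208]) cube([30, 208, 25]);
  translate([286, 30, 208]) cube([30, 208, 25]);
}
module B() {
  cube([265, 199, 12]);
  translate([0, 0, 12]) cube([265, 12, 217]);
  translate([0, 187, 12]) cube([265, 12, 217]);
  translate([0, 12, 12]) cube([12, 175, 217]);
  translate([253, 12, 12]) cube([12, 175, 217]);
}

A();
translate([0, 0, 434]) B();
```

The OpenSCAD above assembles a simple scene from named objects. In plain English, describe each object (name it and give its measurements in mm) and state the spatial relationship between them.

A is a four-legged stool. The seat is a 316×268×35 mm slab whose top surface is at z = 434 mm; four square legs, each 30×30 mm in cross-section, run from the floor (z = 0) to the underside of the seat, each flush with a corner of the seat. Four stretchers, 30 mm wide and 25 mm tall, connect adjacent legs with their undersides at z = 208 mm, each running between the inner faces of the legs it joins and aligned with the legs' outer faces on the other axis.

B is an open storage box with external size 265×199×229 mm and wall thickness 12 mm (the base is also 12 mm thick). The base covers the whole footprint; the four walls stand on the base, with the y-facing walls full-width and the x-facing walls fitting between their inner faces.

The open box is on top of the stool.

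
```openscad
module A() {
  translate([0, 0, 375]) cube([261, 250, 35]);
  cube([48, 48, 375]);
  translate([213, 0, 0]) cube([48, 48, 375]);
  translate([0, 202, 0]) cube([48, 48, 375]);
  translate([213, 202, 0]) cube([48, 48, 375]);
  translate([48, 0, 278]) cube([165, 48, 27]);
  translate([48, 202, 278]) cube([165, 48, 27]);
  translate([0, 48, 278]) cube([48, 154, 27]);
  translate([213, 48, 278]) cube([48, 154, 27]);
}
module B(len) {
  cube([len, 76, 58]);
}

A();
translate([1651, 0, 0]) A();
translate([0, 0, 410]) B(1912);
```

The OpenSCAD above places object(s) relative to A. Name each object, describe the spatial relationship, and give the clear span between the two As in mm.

A is a stool. B is a beam. A beam spans the tops of two stools. The clear span between the two stools is 1390 mm.

Second stool starts at x = 1651; first ends at x = 261; clear span = 1651 − 261 = 1390 mm.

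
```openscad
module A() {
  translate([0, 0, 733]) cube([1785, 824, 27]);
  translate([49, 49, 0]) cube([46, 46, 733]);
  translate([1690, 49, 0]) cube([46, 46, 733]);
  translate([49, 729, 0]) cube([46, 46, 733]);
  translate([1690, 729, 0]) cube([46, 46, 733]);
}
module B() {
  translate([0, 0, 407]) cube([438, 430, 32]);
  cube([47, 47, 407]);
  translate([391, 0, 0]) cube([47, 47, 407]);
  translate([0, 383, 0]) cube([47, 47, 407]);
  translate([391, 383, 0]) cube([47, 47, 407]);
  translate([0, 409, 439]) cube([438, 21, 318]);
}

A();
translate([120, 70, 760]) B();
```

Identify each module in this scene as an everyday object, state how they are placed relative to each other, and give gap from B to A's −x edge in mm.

A is a table. B is a chair. The chair is on top of the table. The gap from the chair to the table's −x edge is 120 mm.

The chair's min-x is at 120; the table's min-x is 0; gap = 120 mm.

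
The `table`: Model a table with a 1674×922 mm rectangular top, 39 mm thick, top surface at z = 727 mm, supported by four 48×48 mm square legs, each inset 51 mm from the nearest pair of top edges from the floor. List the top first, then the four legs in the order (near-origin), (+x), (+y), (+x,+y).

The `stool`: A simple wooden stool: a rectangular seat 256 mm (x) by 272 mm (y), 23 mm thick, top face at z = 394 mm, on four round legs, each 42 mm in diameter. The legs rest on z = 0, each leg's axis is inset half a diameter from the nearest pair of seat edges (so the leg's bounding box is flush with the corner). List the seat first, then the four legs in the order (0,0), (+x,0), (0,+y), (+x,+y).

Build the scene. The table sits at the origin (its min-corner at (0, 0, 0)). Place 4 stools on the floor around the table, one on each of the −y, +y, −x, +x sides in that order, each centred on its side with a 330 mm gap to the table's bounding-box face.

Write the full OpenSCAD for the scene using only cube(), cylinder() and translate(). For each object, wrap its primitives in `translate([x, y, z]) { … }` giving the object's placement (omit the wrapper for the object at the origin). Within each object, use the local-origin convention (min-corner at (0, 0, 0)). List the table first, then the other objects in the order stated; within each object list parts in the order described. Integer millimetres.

translate([0, 0, 688]) cube([1674, 922, 39]);
translate([51, 51, 0]) cube([48, 48, 688]);
translate([1575, 51, 0]) cube([48, 48, 688]);
translate([51, 823, 0]) cube([48, 48, 688]);
translate([1575, 823, 0]) cube([48, 48, 688]);
translate([709, -602, 0]) {
  translate([0, 0, 371]) cube([256, 272, 23]);
  translate([21, 21, 0]) cylinder(h = 371, r = 21);
  translate([235, 21, 0]) cylinder(h = 371, r = 21);
  translate([21, 251, 0]) cylinder(h = 371, r = 21);
  translate([235, 251, 0]) cylinder(h = 371, r = 21);
}
translate([709, 1252, 0]) {
  translate([0, 0, 371]) cube([256, 272, 23]);
  translate([21, 21, 0]) cylinder(h = 371, r = 21);
  translate([235, 21, 0]) cylinder(h = 371, r = 21);
  translate([21, 251, 0]) cylinder(h = 371, r = 21);
  translate([235, 251, 0]) cylinder(h = 371, r = 21);
}
translate([-586, 325, 0]) {
  translate([0, 0, 371]) cube([256, 272, 23]);
  translate([21, 21, 0]) cylinder(h = 371, r = 21);
  translate([235, 21, 0]) cylinder(h = 371, r = 21);
  translate([21, 251, 0]) cylinder(h = 371, r = 21);
  translate([235, 251, 0]) cylinder(h = 371, r = 21);
}
translate([2004, 325, 0]) {
  translate([0, 0, 371]) cube([256, 272, 23]);
  translate([21, 21, 0]) cylinder(h = 371, r = 21);
  translate([235, 21, 0]) cylinder(h = 371, r = 21);
  translate([21, 251, 0]) cylinder(h = 371, r = 21);
  translate([235, 251, 0]) cylinder(h = 371, r = 21);
}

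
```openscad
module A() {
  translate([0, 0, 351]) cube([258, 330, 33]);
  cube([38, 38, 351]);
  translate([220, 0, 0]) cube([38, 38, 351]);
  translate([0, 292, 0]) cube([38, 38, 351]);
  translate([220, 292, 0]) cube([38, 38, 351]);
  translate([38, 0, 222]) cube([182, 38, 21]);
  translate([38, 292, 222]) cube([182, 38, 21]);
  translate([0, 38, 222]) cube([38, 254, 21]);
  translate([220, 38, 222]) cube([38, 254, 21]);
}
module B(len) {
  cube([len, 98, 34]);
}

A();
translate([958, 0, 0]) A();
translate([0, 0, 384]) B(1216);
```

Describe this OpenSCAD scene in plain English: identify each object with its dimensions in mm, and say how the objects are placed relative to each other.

A is a simple wooden stool: a rectangular seat 258 mm (x) by 330 mm (y), 33 mm thick, top face at z = 384 mm, on four square legs, each 38×38 mm in cross-section. The legs rest on z = 0, each flush with a corner of the seat. Four stretchers, 38 mm wide and 21 mm tall, connect adjacent legs with their undersides at z = 222 mm, each running between the inner faces of the legs it joins and aligned with the legs' outer faces on the other axis.

B is a rectangular beam 1216 mm long (x), 98 mm deep (y), 34 mm thick (z).

The beam spans the tops of two stools placed 700 mm apart, resting at z = 384 mm.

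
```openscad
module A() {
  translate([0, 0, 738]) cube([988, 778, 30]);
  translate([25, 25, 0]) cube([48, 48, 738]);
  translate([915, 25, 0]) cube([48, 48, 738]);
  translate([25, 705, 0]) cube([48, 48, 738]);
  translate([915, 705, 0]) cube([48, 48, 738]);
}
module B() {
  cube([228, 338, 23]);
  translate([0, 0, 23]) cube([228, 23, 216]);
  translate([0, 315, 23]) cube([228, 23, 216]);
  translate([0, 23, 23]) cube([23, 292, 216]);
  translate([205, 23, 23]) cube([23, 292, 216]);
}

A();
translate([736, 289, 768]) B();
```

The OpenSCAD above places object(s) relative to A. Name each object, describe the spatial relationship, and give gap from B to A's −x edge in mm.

A is a table. B is an open box. The open box is on top of the table. The gap from the open box to the table's −x edge is 736 mm.

The open box's min-x is at 736; the table's min-x is 0; gap = 736 mm.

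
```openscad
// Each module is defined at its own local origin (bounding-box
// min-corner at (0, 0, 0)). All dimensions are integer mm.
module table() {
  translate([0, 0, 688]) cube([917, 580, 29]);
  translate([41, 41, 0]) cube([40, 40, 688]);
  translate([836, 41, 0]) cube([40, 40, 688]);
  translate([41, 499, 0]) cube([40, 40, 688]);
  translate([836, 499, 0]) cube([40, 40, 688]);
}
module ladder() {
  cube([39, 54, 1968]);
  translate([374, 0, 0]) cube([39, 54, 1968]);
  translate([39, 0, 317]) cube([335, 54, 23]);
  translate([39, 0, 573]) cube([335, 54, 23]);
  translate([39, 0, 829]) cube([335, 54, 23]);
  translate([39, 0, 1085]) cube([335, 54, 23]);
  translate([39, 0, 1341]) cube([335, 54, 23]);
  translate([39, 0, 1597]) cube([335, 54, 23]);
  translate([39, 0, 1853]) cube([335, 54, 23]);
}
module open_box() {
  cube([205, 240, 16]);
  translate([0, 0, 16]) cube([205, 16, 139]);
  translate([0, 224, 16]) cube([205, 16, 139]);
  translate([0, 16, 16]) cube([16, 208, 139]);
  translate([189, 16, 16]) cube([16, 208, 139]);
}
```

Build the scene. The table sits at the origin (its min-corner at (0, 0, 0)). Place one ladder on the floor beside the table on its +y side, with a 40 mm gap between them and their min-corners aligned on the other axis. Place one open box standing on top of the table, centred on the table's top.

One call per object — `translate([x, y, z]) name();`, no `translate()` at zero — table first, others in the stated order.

table();
translate([0, 620, 0]) ladder();
translate([356, 170, 717]) open_box();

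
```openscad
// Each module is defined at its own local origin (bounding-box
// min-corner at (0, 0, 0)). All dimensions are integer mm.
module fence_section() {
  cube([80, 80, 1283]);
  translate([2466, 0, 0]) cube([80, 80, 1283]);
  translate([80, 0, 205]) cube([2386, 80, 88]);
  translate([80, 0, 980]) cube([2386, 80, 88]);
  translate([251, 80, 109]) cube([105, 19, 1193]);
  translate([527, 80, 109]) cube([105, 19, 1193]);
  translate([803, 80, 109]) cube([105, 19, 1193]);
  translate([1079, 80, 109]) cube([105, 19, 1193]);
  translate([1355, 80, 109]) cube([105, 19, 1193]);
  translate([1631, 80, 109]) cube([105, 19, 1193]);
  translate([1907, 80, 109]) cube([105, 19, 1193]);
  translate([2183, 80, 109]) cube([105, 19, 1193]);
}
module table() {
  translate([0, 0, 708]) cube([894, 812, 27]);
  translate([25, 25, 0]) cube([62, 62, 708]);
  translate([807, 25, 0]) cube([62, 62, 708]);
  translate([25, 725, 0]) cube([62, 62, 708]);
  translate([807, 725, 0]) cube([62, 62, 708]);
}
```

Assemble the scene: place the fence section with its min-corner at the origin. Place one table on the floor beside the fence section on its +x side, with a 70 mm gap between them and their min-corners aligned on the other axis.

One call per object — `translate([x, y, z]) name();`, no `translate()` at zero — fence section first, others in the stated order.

fence_section();
translate([2616, 0, 0]) table();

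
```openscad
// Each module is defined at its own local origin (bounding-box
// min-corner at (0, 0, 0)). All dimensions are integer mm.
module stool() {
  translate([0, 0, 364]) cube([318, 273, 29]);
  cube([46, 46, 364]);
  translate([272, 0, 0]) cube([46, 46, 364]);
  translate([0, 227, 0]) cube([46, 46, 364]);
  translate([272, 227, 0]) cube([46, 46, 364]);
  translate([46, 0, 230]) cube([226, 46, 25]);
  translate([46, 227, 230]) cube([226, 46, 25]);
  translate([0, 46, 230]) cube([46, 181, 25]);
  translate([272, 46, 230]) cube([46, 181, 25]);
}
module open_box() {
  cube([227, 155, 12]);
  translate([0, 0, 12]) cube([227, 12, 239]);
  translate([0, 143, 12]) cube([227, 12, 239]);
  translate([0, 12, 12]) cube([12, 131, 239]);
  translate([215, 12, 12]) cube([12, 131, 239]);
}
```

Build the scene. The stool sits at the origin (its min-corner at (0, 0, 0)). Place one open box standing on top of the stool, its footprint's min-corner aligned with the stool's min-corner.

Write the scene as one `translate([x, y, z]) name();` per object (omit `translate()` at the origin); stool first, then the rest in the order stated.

stool();
translate([0, 0, 393]) open_box();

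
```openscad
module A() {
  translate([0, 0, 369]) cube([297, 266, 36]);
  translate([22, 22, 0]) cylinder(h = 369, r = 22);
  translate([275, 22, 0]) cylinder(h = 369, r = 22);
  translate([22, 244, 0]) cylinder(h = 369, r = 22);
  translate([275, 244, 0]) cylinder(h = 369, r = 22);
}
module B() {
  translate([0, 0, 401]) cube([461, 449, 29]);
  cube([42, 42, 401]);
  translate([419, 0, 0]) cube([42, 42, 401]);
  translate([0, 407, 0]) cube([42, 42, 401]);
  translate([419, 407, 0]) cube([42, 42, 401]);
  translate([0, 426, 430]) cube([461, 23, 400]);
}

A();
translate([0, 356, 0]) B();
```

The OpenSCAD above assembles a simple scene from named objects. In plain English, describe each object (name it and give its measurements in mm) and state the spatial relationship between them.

A is a simple wooden stool: a rectangular seat 297 mm (x) by 266 mm (y), 36 mm thick, top face at z = 405 mm, on four round legs, each 44 mm in diameter. The legs rest on z = 0, each leg's axis is inset half a diameter from the nearest pair of seat edges (so the leg's bounding box is flush with the corner).

B is a chair: 461×449 mm seat, 29 mm thick, top at z = 430 mm, on four 42 mm square corner legs flush with the seat edges. A 23 mm thick backrest slab spans the full seat width, extending 400 mm above the seat top, its back face flush with the seat's +y edge.

The chair is on the floor beside the stool on its +y side.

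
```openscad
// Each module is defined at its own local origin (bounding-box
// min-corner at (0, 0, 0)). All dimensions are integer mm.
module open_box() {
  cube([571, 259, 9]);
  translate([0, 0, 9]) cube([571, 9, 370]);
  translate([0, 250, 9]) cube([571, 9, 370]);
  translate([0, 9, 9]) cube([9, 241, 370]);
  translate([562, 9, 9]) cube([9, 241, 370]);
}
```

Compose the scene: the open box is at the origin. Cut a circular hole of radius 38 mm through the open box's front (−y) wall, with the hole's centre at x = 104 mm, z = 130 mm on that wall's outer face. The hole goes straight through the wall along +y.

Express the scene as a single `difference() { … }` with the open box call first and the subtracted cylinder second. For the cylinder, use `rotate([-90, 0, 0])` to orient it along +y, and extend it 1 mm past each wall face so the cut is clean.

difference() {
  open_box();
  translate([104, -1, 130]) rotate([-90, 0, 0]) cylinder(h = 11, r = 38);
}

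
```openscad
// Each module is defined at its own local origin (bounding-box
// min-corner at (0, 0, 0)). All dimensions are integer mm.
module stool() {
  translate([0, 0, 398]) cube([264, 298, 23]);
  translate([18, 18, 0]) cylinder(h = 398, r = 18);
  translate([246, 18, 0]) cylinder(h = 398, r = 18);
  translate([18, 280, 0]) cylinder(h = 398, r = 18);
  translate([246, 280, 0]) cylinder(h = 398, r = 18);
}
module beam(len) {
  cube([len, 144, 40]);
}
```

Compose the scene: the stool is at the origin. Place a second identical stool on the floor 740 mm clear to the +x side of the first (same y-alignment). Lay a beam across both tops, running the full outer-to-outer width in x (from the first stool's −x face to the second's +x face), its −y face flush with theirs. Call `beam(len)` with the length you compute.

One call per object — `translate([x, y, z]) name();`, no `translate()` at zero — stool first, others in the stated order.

stool();
translate([1004, 0, 0]) stool();
translate([0, 0, 421]) beam(1268);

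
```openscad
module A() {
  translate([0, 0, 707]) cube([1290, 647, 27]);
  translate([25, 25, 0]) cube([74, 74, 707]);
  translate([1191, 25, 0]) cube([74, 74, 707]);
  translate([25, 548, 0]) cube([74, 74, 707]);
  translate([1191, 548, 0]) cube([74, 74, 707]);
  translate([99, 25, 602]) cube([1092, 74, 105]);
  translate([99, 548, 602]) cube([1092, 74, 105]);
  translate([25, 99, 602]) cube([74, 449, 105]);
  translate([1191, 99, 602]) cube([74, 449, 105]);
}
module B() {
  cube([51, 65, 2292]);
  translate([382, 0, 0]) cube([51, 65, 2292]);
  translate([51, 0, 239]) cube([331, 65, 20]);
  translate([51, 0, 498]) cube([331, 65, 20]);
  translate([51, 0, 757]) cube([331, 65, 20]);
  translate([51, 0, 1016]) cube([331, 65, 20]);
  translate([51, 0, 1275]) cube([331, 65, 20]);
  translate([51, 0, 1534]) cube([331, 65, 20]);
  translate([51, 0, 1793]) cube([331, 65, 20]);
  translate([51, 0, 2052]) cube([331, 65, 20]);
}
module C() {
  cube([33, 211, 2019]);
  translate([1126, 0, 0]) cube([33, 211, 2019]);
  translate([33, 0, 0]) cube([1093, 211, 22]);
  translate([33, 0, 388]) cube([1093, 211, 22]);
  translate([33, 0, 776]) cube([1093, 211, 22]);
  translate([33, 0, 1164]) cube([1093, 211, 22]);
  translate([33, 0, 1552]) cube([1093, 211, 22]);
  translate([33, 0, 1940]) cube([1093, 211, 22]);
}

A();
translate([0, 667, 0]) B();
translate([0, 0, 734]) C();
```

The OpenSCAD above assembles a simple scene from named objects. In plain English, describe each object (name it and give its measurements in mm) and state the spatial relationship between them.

A is a table: top 1290 mm (x) × 647 mm (y), 27 mm thick, upper face at z = 734 mm, on four 74×74 mm square legs, each inset 25 mm from the nearest pair of top edges, running from z = 0 to the bottom of the top. Four apron rails, 74 mm thick and 105 mm tall, run between adjacent legs with their top edges flush with the underside of the top and their outer faces flush with the legs' outer faces.

B is a straight ladder. Two 51×65 mm vertical rails, 2292 mm tall, stand 433 mm apart (outside-to-outside) with their front faces coplanar on the −y side. 8 rungs, each 65 mm deep and 20 mm tall, span between the inner faces of the rails, front faces flush with the rails. The lowest rung's underside is at z = 239 mm and rungs are spaced 259 mm apart (underside to underside).

C is a bookshelf 1159 mm wide overall, 211 mm deep and 2019 mm tall. The two sides are 33 mm thick vertical panels. 6 horizontal shelves of 22 mm thickness span between the inner faces of the sides; the lowest shelf sits on the floor and shelves are stacked with a clear vertical gap of 366 mm between each pair.

The ladder is on the floor beside the table on its +y side. The bookshelf is on top of the table.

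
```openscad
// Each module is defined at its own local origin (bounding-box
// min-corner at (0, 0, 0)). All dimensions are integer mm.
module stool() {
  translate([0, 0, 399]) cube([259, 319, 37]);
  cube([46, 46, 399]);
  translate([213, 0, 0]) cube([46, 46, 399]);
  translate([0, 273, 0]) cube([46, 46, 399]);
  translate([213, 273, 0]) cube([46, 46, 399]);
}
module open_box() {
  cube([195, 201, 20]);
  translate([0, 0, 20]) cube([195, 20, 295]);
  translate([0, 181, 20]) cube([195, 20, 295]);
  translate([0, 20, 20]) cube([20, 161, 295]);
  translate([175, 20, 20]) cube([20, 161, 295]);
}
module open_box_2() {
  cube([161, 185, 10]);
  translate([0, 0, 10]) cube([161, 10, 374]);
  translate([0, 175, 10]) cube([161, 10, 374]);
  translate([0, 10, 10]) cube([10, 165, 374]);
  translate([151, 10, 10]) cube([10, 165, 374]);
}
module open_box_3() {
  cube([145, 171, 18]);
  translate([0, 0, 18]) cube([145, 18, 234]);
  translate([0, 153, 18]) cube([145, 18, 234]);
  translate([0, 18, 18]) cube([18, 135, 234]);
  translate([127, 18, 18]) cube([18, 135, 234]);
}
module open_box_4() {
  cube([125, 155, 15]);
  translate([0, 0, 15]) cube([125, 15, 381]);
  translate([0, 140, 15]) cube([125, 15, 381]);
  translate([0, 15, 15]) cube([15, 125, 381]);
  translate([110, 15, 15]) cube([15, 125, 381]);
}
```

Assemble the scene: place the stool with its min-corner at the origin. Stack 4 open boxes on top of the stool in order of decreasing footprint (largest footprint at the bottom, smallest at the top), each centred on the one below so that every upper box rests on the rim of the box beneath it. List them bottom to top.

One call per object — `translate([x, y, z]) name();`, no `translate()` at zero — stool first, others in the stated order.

stool();
translate([32, 59, 436]) open_box();
translate([49, 67, 751]) open_box_2();
translate([57, 74, 1135]) open_box_3();
translate([67, 82, 1387]) open_box_4();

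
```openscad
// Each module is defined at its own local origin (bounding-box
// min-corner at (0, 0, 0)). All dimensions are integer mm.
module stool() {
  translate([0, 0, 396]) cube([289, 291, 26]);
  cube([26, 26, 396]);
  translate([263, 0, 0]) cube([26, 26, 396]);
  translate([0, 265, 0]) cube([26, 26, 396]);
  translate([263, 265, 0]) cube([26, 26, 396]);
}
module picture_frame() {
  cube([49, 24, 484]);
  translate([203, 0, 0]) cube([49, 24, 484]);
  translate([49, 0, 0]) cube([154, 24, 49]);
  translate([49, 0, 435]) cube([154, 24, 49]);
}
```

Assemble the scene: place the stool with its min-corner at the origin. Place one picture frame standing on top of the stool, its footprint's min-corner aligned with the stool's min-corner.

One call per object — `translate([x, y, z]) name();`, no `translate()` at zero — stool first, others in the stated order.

stool();
translate([0, 0, 422]) picture_frame();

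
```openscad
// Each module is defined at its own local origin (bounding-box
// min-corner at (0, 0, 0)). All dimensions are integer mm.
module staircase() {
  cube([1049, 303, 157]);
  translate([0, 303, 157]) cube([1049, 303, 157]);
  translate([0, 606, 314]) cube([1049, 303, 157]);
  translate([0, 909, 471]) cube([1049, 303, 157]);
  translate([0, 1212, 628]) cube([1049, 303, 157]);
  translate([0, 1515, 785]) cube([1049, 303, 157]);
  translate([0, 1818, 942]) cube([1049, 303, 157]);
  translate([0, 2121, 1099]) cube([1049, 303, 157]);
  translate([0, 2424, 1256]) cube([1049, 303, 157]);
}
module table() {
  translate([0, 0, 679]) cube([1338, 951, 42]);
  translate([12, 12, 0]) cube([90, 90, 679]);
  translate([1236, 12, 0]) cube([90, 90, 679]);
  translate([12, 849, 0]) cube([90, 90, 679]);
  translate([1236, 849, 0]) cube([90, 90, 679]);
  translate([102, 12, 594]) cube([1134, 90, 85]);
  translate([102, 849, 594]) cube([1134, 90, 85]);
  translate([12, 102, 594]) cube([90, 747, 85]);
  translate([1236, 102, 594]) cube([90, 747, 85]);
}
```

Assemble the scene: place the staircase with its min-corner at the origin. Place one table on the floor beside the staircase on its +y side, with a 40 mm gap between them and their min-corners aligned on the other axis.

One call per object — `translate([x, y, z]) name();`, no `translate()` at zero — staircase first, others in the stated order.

staircase();
translate([0, 2767, 0]) table();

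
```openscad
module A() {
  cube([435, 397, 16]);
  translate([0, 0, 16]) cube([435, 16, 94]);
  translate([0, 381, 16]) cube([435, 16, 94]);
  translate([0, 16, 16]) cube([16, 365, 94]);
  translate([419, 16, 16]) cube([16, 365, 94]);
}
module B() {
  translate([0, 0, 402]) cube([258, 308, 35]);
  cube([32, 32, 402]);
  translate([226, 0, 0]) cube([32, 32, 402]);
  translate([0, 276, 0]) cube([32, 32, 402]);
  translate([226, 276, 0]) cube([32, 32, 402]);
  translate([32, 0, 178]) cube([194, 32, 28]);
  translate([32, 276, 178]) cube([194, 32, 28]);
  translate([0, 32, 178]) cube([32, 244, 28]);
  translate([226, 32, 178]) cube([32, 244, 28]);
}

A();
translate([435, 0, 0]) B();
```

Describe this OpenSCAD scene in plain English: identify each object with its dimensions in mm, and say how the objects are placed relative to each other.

A is an open-topped rectangular box: outside dimensions 435×397×110 mm, with a uniform wall and base thickness of 16 mm. The base is a full 435×397 slab on the floor; four walls sit on top of the base. The front and back walls (the −y and +y sides) span the full width; the two side walls fit between them.

B is a simple wooden stool: a rectangular seat 258 mm (x) by 308 mm (y), 35 mm thick, top face at z = 437 mm, on four square legs, each 32×32 mm in cross-section. The legs rest on z = 0, each flush with a corner of the seat. Four stretchers, 32 mm wide and 28 mm tall, connect adjacent legs with their undersides at z = 178 mm, each running between the inner faces of the legs it joins and aligned with the legs' outer faces on the other axis.

The stool is against the open box's +x side, with their −y faces flush.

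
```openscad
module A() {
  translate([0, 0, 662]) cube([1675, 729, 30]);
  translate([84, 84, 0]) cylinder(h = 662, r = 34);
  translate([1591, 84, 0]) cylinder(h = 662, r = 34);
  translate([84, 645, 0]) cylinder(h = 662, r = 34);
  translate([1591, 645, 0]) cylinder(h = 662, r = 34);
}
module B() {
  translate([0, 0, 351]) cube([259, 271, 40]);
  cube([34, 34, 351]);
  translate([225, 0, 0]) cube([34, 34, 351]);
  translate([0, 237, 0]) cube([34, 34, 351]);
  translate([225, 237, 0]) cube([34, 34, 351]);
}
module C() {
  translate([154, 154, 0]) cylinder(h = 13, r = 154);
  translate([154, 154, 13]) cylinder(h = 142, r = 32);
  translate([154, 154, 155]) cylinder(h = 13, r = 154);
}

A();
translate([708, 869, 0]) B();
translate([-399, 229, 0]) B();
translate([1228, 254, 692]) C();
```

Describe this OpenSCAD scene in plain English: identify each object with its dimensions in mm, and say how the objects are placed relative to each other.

A is a table with a 1675×729 mm rectangular top, 30 mm thick, top surface at z = 692 mm, supported by four round legs of 68 mm diameter, each leg's bounding box inset 50 mm from the nearest pair of top edges, running from the floor.

B is a four-legged stool. The seat is a 259×271×40 mm slab whose top surface is at z = 391 mm; four square legs, each 34×34 mm in cross-section, run from the floor (z = 0) to the underside of the seat, each flush with a corner of the seat.

C is a spool: two coaxial disc flanges of radius 154 mm and thickness 13 mm, joined by a core cylinder of radius 32 mm and height 142 mm. The lower flange rests on z = 0 and the three cylinders share a vertical axis.

Two stools sit around the table at the +y, −x sides. The spool is on top of the table.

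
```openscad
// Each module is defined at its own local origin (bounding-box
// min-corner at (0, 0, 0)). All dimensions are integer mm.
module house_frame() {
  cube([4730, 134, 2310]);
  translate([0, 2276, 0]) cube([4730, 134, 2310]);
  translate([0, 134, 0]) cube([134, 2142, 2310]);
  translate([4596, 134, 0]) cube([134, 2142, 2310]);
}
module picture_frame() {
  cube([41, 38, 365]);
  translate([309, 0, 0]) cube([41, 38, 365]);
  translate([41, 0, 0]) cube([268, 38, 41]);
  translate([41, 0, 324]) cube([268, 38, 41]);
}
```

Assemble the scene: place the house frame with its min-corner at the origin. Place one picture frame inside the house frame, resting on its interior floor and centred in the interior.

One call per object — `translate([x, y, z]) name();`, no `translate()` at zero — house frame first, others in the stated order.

house_frame();
translate([2190, 1186, 0]) picture_frame();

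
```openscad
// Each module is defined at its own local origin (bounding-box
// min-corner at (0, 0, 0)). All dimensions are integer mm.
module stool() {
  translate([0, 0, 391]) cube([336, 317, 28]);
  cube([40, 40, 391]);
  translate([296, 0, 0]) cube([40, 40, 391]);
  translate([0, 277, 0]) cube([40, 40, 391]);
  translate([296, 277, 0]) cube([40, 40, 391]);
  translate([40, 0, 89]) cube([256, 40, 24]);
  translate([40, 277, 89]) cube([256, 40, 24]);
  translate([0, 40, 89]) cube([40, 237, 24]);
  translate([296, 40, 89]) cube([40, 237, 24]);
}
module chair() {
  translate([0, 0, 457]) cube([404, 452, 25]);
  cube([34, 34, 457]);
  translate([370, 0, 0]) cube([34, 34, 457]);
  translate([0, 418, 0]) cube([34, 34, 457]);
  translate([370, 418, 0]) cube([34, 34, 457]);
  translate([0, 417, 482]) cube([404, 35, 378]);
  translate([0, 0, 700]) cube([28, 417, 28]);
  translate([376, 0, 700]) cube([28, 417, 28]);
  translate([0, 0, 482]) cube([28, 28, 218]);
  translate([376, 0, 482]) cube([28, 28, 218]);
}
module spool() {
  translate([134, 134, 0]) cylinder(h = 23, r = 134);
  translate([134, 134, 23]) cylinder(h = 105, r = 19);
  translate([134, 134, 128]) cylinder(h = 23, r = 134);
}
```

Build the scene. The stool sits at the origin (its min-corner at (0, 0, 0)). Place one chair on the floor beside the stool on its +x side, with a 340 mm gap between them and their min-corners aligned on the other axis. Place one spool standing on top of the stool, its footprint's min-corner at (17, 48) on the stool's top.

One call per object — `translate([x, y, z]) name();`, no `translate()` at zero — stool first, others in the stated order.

stool();
translate([676, 0, 0]) chair();
translate([17, 48, 419]) spool();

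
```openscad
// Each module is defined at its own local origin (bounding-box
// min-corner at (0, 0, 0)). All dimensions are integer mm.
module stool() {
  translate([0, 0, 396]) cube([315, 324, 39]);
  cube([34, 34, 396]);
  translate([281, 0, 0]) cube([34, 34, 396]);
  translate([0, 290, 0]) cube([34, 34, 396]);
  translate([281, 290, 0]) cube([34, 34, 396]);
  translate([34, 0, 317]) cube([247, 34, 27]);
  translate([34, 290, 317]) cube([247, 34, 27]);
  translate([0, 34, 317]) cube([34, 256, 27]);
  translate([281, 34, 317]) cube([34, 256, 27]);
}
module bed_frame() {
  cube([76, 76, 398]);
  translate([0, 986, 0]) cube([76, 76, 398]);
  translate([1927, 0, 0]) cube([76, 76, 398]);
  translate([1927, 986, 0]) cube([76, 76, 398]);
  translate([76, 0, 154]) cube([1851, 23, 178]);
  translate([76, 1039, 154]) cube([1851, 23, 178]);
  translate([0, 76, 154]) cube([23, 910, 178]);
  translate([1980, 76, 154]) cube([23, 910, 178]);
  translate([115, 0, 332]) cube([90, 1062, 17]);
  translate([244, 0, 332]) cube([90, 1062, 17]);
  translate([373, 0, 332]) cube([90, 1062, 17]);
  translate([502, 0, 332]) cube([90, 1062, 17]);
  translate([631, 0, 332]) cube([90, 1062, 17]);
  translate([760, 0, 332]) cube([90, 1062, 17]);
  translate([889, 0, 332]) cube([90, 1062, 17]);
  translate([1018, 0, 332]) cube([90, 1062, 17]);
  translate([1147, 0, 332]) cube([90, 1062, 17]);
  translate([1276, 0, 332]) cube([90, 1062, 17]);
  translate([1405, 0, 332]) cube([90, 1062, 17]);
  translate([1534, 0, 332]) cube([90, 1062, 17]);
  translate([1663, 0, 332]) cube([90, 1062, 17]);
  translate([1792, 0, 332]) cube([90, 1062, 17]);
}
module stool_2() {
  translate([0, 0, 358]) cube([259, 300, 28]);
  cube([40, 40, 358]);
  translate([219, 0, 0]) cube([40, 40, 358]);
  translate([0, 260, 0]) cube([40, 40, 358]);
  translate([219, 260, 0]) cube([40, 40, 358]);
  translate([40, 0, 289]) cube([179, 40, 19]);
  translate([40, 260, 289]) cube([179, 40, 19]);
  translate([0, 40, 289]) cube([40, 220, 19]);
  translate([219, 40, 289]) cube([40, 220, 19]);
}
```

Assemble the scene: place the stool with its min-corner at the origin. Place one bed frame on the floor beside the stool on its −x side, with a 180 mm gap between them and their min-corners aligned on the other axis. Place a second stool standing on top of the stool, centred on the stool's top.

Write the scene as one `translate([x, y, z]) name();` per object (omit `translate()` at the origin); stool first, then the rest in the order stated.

stool();
translate([-2183, 0, 0]) bed_frame();
translate([28, 12, 435]) stool_2();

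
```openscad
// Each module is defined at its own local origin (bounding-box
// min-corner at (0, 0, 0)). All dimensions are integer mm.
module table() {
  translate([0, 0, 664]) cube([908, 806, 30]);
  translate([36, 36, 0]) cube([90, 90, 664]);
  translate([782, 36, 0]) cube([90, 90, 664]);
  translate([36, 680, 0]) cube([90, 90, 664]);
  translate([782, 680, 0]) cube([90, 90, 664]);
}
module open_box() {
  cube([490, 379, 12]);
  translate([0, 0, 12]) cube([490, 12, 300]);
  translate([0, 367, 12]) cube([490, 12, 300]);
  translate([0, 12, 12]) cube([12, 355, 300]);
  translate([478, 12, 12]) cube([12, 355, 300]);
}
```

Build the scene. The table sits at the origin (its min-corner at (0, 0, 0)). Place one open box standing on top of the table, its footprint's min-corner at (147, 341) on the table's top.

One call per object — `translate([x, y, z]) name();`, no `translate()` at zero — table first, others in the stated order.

table();
translate([147, 341, 694]) open_box();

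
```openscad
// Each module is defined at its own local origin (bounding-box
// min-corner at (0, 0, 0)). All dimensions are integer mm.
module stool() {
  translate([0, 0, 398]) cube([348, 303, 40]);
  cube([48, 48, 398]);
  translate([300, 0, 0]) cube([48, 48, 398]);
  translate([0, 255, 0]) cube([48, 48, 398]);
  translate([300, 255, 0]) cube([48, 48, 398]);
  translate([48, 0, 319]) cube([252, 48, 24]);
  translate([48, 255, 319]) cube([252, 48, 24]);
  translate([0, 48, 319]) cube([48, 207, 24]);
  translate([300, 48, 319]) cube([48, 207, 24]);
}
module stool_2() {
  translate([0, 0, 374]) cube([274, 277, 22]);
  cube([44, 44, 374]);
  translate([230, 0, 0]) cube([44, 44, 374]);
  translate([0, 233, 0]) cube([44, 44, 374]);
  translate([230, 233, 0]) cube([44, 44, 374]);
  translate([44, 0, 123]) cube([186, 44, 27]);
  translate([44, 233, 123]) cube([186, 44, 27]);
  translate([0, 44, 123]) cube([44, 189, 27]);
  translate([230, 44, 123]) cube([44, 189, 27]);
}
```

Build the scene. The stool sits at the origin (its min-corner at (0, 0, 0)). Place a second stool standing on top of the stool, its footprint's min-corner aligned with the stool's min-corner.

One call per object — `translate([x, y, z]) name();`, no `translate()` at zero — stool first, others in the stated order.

stool();
translate([0, 0, 438]) stool_2();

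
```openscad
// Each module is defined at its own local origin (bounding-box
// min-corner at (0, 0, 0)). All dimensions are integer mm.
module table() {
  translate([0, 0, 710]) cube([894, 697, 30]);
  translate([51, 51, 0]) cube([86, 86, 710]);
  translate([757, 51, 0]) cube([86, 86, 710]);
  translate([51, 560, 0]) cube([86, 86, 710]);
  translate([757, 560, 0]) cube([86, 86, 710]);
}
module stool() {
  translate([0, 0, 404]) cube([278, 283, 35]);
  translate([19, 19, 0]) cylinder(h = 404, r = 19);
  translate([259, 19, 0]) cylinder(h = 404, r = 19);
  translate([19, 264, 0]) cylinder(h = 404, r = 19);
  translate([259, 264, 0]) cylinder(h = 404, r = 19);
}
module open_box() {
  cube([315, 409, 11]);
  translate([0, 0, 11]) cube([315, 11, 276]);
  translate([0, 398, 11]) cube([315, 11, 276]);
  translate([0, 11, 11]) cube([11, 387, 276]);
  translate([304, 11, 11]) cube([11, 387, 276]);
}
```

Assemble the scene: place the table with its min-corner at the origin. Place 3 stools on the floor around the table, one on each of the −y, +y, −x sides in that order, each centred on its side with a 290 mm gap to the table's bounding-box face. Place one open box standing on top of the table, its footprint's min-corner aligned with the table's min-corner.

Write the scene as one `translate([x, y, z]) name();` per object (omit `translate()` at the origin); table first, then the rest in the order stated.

table();
translate([308, -573, 0]) stool();
translate([308, 987, 0]) stool();
translate([-568, 207, 0]) stool();
translate([0, 0, 740]) open_box();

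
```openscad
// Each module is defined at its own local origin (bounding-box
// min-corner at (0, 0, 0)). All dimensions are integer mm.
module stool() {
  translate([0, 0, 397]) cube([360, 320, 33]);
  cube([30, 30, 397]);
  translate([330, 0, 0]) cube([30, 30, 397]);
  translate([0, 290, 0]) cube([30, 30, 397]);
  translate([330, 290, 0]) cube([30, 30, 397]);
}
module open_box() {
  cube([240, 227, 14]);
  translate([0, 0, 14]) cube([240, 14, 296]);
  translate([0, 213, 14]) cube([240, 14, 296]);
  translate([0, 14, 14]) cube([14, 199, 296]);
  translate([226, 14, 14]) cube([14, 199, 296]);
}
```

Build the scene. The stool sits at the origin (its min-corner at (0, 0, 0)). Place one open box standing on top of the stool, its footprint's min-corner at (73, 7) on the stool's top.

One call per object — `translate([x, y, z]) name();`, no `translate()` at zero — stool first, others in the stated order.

stool();
translate([73, 7, 430]) open_box();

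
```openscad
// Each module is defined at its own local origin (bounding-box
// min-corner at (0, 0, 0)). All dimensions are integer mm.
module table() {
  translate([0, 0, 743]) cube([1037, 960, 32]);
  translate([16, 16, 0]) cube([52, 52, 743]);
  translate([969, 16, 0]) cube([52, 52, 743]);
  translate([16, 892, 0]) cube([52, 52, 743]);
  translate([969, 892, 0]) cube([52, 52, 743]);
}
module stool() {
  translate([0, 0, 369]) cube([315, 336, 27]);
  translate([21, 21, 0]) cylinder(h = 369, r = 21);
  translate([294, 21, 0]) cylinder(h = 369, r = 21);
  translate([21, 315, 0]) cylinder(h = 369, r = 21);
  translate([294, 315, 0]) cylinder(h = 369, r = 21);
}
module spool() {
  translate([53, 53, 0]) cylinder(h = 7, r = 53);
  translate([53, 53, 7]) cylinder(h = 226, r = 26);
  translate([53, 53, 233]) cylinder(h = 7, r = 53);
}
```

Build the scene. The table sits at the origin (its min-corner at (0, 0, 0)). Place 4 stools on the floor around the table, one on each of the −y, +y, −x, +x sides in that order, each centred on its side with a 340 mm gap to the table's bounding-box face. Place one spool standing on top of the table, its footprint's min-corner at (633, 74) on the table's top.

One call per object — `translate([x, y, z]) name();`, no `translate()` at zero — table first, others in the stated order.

table();
translate([361, -676, 0]) stool();
translate([361, 1300, 0]) stool();
translate([-655, 312, 0]) stool();
translate([1377, 312, 0]) stool();
translate([633, 74, 775]) spool();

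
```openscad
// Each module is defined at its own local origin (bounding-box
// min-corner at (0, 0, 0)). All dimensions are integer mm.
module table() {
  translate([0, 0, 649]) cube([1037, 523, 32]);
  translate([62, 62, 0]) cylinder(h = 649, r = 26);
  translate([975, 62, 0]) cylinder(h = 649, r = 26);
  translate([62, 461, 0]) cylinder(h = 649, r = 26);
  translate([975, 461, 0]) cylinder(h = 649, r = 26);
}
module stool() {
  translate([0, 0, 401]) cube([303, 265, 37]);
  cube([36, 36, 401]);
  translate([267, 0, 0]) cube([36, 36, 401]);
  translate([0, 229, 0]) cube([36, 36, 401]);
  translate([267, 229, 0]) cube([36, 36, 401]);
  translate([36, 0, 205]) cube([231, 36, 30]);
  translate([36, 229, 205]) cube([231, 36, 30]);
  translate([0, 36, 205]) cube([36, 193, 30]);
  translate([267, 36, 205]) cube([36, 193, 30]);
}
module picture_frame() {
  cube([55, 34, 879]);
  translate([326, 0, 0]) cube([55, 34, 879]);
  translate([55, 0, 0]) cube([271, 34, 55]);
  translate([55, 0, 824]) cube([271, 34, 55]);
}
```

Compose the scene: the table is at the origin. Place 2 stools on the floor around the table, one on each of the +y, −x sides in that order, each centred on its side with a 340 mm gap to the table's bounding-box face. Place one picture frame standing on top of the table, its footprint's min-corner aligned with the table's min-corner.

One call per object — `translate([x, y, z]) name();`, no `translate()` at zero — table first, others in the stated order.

table();
translate([367, 863, 0]) stool();
translate([-643, 129, 0]) stool();
translate([0, 0, 681]) picture_frame();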